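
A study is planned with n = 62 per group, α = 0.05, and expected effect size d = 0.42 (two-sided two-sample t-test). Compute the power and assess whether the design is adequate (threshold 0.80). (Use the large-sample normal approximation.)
Power ≈ 0.65; the study is underpowered (power < 0.80)

Power calculation (two-sample t-test, normal approximation):
z_β = d · √(n/2) - z_{α/2}
z_β = 0.42 · √(62/2) - 1.960
z_β = 0.42 · 5.568 - 1.960
z_β = 0.378

Power = Φ(z_β) = Φ(0.378) ≈ 0.647

Effect size d = 0.42 is small by Cohen's convention (0.2/0.5/0.8).

Threshold: power ≥ 0.80 is conventionally adequate.
Power ≈ 0.65 → the study is underpowered (power < 0.80).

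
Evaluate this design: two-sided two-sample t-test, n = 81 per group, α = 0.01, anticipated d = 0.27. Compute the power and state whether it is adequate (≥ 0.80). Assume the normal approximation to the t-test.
Power ≈ 0.20; the study is underpowered (power < 0.80)

Power calculation (two-sample t-test, normal approximation):
z_β = d · √(n/2) - z_{α/2}
z_β = 0.27 · √(81/2) - 2.576
z_β = 0.27 · 6.364 - 2.576
z_β = -0.858

Power = Φ(z_β) = Φ(-0.858) ≈ 0.196

Effect size d = 0.27 is small by Cohen's convention (0.2/0.5/0.8).

Threshold: power ≥ 0.80 is conventionally adequate.
Power ≈ 0.20 → the study is underpowered (power < 0.80).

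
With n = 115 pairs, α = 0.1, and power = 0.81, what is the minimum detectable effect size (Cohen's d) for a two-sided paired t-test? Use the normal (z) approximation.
d ≈ 0.24

Minimum detectable effect (paired t-test, normal approximation):
d = (z_{α/2} + z_β) / √n
d = (1.645 + 0.878) / √115
d = 2.523 / 10.724
d ≈ 0.24

By Cohen's convention (0.2 small / 0.5 medium / 0.8 large): small effect.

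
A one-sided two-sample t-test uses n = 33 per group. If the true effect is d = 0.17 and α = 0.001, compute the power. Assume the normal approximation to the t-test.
Power ≈ 0.01

Power calculation (two-sample t-test, normal approximation):
z_β = d · √(n/2) - z_α
z_β = 0.17 · √(33/2) - 3.090
z_β = 0.17 · 4.062 - 3.090
z_β = -2.400

Power = Φ(z_β) = Φ(-2.400) ≈ 0.008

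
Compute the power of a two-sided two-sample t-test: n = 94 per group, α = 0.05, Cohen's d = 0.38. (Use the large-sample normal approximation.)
Power ≈ 0.74

Power calculation (two-sample t-test, normal approximation):
z_β = d · √(n/2) - z_{α/2}
z_β = 0.38 · √(94/2) - 1.960
z_β = 0.38 · 6.856 - 1.960
z_β = 0.645

Power = Φ(z_β) = Φ(0.645) ≈ 0.741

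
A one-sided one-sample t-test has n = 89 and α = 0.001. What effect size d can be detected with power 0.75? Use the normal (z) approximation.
d ≈ 0.40

Minimum detectable effect (one-sample t-test, normal approximation):
d = (z_α + z_β) / √n
d = (3.090 + 0.674) / √89
d = 3.765 / 9.434
d ≈ 0.40

By Cohen's convention (0.2 small / 0.5 medium / 0.8 large): small effect.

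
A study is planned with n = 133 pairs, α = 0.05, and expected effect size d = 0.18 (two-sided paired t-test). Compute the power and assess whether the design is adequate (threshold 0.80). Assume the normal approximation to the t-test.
Power ≈ 0.55; the study is underpowered (power < 0.80)

Power calculation (paired t-test, normal approximation):
z_β = d · √n - z_{α/2}
z_β = 0.18 · √133 - 1.960
z_β = 0.18 · 11.533 - 1.960
z_β = 0.116

Power = Φ(z_β) = Φ(0.116) ≈ 0.546

Effect size d = 0.18 is very small by Cohen's convention (0.2/0.5/0.8).

Threshold: power ≥ 0.80 is conventionally adequate.
Power ≈ 0.55 → the study is underpowered (power < 0.80).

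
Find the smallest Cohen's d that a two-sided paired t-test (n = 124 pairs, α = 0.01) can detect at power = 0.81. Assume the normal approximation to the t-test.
d ≈ 0.31

Minimum detectable effect (paired t-test, normal approximation):
d = (z_{α/2} + z_β) / √n
d = (2.576 + 0.878) / √124
d = 3.454 / 11.136
d ≈ 0.31

By Cohen's convention (0.2 small / 0.5 medium / 0.8 large): small effect.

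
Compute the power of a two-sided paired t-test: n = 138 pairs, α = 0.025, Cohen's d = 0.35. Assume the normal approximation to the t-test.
Power ≈ 0.97

Power calculation (paired t-test, normal approximation):
z_β = d · √n - z_{α/2}
z_β = 0.35 · √138 - 2.241
z_β = 0.35 · 11.747 - 2.241
z_β = 1.870

Power = Φ(z_β) = Φ(1.870) ≈ 0.969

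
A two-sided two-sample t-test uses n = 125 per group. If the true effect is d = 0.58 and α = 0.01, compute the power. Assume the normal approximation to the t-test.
Power ≈ 0.98

Power calculation (two-sample t-test, normal approximation):
z_β = d · √(n/2) - z_{α/2}
z_β = 0.58 · √(125/2) - 2.576
z_β = 0.58 · 7.906 - 2.576
z_β = 2.009

Power = Φ(z_β) = Φ(2.009) ≈ 0.978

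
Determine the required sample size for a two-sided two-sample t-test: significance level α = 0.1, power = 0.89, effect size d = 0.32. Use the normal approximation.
n = 162 per group

Sample size formula (two-sample t-test, normal approximation):
n = 2 · ((z_{α/2} + z_β) / d)²

z_{α/2} = 1.645 (for α = 0.1, two-sided)
z_β = 1.227 (for power = 0.89)
d = 0.32

n = 2 · ((1.645 + 1.227) / 0.32)²
n = 2 · (8.975)²
n ≈ 161.10
Round up to the next whole number: n = 162 per group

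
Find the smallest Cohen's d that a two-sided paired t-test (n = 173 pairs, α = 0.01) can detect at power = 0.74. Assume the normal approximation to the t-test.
d ≈ 0.24

Minimum detectable effect (paired t-test, normal approximation):
d = (z_{α/2} + z_β) / √n
d = (2.576 + 0.643) / √173
d = 3.219 / 13.153
d ≈ 0.24

By Cohen's convention (0.2 small / 0.5 medium / 0.8 large): small effect.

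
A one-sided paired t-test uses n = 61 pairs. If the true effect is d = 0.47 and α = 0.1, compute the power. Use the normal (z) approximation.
Power ≈ 0.99

Power calculation (paired t-test, normal approximation):
z_β = d · √n - z_α
z_β = 0.47 · √61 - 1.282
z_β = 0.47 · 7.810 - 1.282
z_β = 2.389

Power = Φ(z_β) = Φ(2.389) ≈ 0.992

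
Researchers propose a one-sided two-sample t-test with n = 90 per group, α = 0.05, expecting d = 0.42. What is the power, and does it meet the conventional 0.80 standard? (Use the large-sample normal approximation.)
Power ≈ 0.88; the study is adequately powered (power ≥ 0.80)

Power calculation (two-sample t-test, normal approximation):
z_β = d · √(n/2) - z_α
z_β = 0.42 · √(90/2) - 1.645
z_β = 0.42 · 6.708 - 1.645
z_β = 1.173

Power = Φ(z_β) = Φ(1.173) ≈ 0.880

Effect size d = 0.42 is small by Cohen's convention (0.2/0.5/0.8).

Threshold: power ≥ 0.80 is conventionally adequate.
Power ≈ 0.88 → the study is adequately powered (power ≥ 0.80).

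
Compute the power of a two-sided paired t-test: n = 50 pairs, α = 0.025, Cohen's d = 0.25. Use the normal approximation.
Power ≈ 0.32

Power calculation (paired t-test, normal approximation):
z_β = d · √n - z_{α/2}
z_β = 0.25 · √50 - 2.241
z_β = 0.25 · 7.071 - 2.241
z_β = -0.474

Power = Φ(z_β) = Φ(-0.474) ≈ 0.318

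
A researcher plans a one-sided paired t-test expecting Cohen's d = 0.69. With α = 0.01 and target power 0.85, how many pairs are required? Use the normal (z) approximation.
n = 24 pairs

Sample size formula (paired t-test, normal approximation):
n = ((z_α + z_β) / d)²

z_α = 2.326 (for α = 0.01, one-sided)
z_β = 1.036 (for power = 0.85)
d = 0.69

n = ((2.326 + 1.036) / 0.69)²
n = (4.872)²
n ≈ 23.74
Round up to the next whole number: n = 24 pairs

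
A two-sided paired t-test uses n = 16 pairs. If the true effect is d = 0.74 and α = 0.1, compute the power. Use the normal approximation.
Power ≈ 0.91

Power calculation (paired t-test, normal approximation):
z_β = d · √n - z_{α/2}
z_β = 0.74 · √16 - 1.645
z_β = 0.74 · 4.000 - 1.645
z_β = 1.315

Power = Φ(z_β) = Φ(1.315) ≈ 0.906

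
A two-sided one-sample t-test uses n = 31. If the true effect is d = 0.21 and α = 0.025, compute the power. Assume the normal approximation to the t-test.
Power ≈ 0.14

Power calculation (one-sample t-test, normal approximation):
z_β = d · √n - z_{α/2}
z_β = 0.21 · √31 - 2.241
z_β = 0.21 · 5.568 - 2.241
z_β = -1.072

Power = Φ(z_β) = Φ(-1.072) ≈ 0.142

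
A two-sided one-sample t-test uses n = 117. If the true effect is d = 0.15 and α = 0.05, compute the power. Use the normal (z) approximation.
Power ≈ 0.37

Power calculation (one-sample t-test, normal approximation):
z_β = d · √n - z_{α/2}
z_β = 0.15 · √117 - 1.960
z_β = 0.15 · 10.817 - 1.960
z_β = -0.337

Power = Φ(z_β) = Φ(-0.337) ≈ 0.368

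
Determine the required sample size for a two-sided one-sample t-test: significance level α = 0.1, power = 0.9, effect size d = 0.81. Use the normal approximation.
n = 14

Sample size formula (one-sample t-test, normal approximation):
n = ((z_{α/2} + z_β) / d)²

z_{α/2} = 1.645 (for α = 0.1, two-sided)
z_β = 1.282 (for power = 0.9)
d = 0.81

n = ((1.645 + 1.282) / 0.81)²
n = (3.614)²
n ≈ 13.06
Round up to the next whole number: n = 14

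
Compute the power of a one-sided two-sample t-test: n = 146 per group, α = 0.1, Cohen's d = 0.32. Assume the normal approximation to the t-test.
Power ≈ 0.93

Power calculation (two-sample t-test, normal approximation):
z_β = d · √(n/2) - z_α
z_β = 0.32 · √(146/2) - 1.282
z_β = 0.32 · 8.544 - 1.282
z_β = 1.453

Power = Φ(z_β) = Φ(1.453) ≈ 0.927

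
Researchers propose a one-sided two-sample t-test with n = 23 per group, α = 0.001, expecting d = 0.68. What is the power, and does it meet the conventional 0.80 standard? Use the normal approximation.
Power ≈ 0.22; the study is underpowered (power < 0.80)

Power calculation (two-sample t-test, normal approximation):
z_β = d · √(n/2) - z_α
z_β = 0.68 · √(23/2) - 3.090
z_β = 0.68 · 3.391 - 3.090
z_β = -0.784

Power = Φ(z_β) = Φ(-0.784) ≈ 0.216

Effect size d = 0.68 is medium by Cohen's convention (0.2/0.5/0.8).

Threshold: power ≥ 0.80 is conventionally adequate.
Power ≈ 0.22 → the study is underpowered (power < 0.80).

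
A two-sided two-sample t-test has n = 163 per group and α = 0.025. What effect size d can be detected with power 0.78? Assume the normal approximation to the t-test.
d ≈ 0.33

Minimum detectable effect (two-sample t-test, normal approximation):
d = (z_{α/2} + z_β) / √(n/2)
d = (2.241 + 0.772) / √(163/2)
d = 3.014 / 9.028
d ≈ 0.33

By Cohen's convention (0.2 small / 0.5 medium / 0.8 large): small effect.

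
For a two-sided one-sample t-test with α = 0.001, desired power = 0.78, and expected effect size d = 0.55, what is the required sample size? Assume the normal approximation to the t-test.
n = 55

Sample size formula (one-sample t-test, normal approximation):
n = ((z_{α/2} + z_β) / d)²

z_{α/2} = 3.291 (for α = 0.001, two-sided)
z_β = 0.772 (for power = 0.78)
d = 0.55

n = ((3.291 + 0.772) / 0.55)²
n = (7.387)²
n ≈ 54.57
Round up to the next whole number: n = 55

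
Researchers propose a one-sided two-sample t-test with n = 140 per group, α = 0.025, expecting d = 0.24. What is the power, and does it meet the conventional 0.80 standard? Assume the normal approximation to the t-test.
Power ≈ 0.52; the study is underpowered (power < 0.80)

Power calculation (two-sample t-test, normal approximation):
z_β = d · √(n/2) - z_α
z_β = 0.24 · √(140/2) - 1.960
z_β = 0.24 · 8.367 - 1.960
z_β = 0.048

Power = Φ(z_β) = Φ(0.048) ≈ 0.519

Effect size d = 0.24 is small by Cohen's convention (0.2/0.5/0.8).

Threshold: power ≥ 0.80 is conventionally adequate.
Power ≈ 0.52 → the study is underpowered (power < 0.80).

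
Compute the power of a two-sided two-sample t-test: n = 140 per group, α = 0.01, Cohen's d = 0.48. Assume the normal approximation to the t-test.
Power ≈ 0.93

Power calculation (two-sample t-test, normal approximation):
z_β = d · √(n/2) - z_{α/2}
z_β = 0.48 · √(140/2) - 2.576
z_β = 0.48 · 8.367 - 2.576
z_β = 1.440

Power = Φ(z_β) = Φ(1.440) ≈ 0.925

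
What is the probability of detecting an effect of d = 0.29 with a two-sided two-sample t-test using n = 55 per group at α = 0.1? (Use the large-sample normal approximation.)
Power ≈ 0.45

Power calculation (two-sample t-test, normal approximation):
z_β = d · √(n/2) - z_{α/2}
z_β = 0.29 · √(55/2) - 1.645
z_β = 0.29 · 5.244 - 1.645
z_β = -0.124

Power = Φ(z_β) = Φ(-0.124) ≈ 0.451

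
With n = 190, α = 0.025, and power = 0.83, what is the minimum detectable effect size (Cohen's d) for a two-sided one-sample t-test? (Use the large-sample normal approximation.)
d ≈ 0.23

Minimum detectable effect (one-sample t-test, normal approximation):
d = (z_{α/2} + z_β) / √n
d = (2.241 + 0.954) / √190
d = 3.196 / 13.784
d ≈ 0.23

By Cohen's convention (0.2 small / 0.5 medium / 0.8 large): small effect.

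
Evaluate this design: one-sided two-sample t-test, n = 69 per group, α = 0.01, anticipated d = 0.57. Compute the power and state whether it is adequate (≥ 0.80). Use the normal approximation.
Power ≈ 0.85; the study is adequately powered (power ≥ 0.80)

Power calculation (two-sample t-test, normal approximation):
z_β = d · √(n/2) - z_α
z_β = 0.57 · √(69/2) - 2.326
z_β = 0.57 · 5.874 - 2.326
z_β = 1.022

Power = Φ(z_β) = Φ(1.022) ≈ 0.847

Effect size d = 0.57 is medium by Cohen's convention (0.2/0.5/0.8).

Threshold: power ≥ 0.80 is conventionally adequate.
Power ≈ 0.85 → the study is adequately powered (power ≥ 0.80).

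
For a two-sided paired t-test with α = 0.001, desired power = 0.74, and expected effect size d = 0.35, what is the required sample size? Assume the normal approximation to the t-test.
n = 127 pairs

Sample size formula (paired t-test, normal approximation):
n = ((z_{α/2} + z_β) / d)²

z_{α/2} = 3.291 (for α = 0.001, two-sided)
z_β = 0.643 (for power = 0.74)
d = 0.35

n = ((3.291 + 0.643) / 0.35)²
n = (11.240)²
n ≈ 126.34
Round up to the next whole number: n = 127 pairs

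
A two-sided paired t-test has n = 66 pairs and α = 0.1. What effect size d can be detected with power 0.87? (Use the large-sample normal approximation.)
d ≈ 0.34

Minimum detectable effect (paired t-test, normal approximation):
d = (z_{α/2} + z_β) / √n
d = (1.645 + 1.126) / √66
d = 2.771 / 8.124
d ≈ 0.34

By Cohen's convention (0.2 small / 0.5 medium / 0.8 large): small effect.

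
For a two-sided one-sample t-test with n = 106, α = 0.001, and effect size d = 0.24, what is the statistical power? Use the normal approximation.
Power ≈ 0.21

Power calculation (one-sample t-test, normal approximation):
z_β = d · √n - z_{α/2}
z_β = 0.24 · √106 - 3.291
z_β = 0.24 · 10.296 - 3.291
z_β = -0.820

Power = Φ(z_β) = Φ(-0.820) ≈ 0.206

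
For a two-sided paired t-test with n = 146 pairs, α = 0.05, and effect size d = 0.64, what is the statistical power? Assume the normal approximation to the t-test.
Power ≈ 1.00

Power calculation (paired t-test, normal approximation):
z_β = d · √n - z_{α/2}
z_β = 0.64 · √146 - 1.960
z_β = 0.64 · 12.083 - 1.960
z_β = 5.773

Power = Φ(z_β) = Φ(5.773) ≈ 1.000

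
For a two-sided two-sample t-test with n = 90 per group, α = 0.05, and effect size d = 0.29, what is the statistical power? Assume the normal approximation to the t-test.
Power ≈ 0.49

Power calculation (two-sample t-test, normal approximation):
z_β = d · √(n/2) - z_{α/2}
z_β = 0.29 · √(90/2) - 1.960
z_β = 0.29 · 6.708 - 1.960
z_β = -0.015

Power = Φ(z_β) = Φ(-0.015) ≈ 0.494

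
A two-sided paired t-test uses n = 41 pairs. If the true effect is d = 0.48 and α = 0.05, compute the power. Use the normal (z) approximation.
Power ≈ 0.87

Power calculation (paired t-test, normal approximation):
z_β = d · √n - z_{α/2}
z_β = 0.48 · √41 - 1.960
z_β = 0.48 · 6.403 - 1.960
z_β = 1.114

Power = Φ(z_β) = Φ(1.114) ≈ 0.867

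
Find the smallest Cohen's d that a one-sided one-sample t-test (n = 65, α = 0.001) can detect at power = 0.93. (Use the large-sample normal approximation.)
d ≈ 0.57

Minimum detectable effect (one-sample t-test, normal approximation):
d = (z_α + z_β) / √n
d = (3.090 + 1.476) / √65
d = 4.566 / 8.062
d ≈ 0.57

By Cohen's convention (0.2 small / 0.5 medium / 0.8 large): medium effect.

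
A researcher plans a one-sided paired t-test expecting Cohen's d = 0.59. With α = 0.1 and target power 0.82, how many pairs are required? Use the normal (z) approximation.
n = 14 pairs

Sample size formula (paired t-test, normal approximation):
n = ((z_α + z_β) / d)²

z_α = 1.282 (for α = 0.1, one-sided)
z_β = 0.915 (for power = 0.82)
d = 0.59

n = ((1.282 + 0.915) / 0.59)²
n = (3.724)²
n ≈ 13.87
Round up to the next whole number: n = 14 pairs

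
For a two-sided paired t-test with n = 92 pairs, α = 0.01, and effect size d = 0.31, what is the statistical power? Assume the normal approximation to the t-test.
Power ≈ 0.65

Power calculation (paired t-test, normal approximation):
z_β = d · √n - z_{α/2}
z_β = 0.31 · √92 - 2.576
z_β = 0.31 · 9.592 - 2.576
z_β = 0.398

Power = Φ(z_β) = Φ(0.398) ≈ 0.655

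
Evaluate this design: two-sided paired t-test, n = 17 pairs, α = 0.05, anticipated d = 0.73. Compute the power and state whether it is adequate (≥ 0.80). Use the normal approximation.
Power ≈ 0.85; the study is adequately powered (power ≥ 0.80)

Power calculation (paired t-test, normal approximation):
z_β = d · √n - z_{α/2}
z_β = 0.73 · √17 - 1.960
z_β = 0.73 · 4.123 - 1.960
z_β = 1.050

Power = Φ(z_β) = Φ(1.050) ≈ 0.853

Effect size d = 0.73 is medium by Cohen's convention (0.2/0.5/0.8).

Threshold: power ≥ 0.80 is conventionally adequate.
Power ≈ 0.85 → the study is adequately powered (power ≥ 0.80).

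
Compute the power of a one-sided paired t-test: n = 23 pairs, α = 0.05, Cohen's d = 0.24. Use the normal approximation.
Power ≈ 0.31

Power calculation (paired t-test, normal approximation):
z_β = d · √n - z_α
z_β = 0.24 · √23 - 1.645
z_β = 0.24 · 4.796 - 1.645
z_β = -0.494

Power = Φ(z_β) = Φ(-0.494) ≈ 0.311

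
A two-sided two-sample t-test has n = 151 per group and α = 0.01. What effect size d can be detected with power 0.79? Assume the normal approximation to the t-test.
d ≈ 0.39

Minimum detectable effect (two-sample t-test, normal approximation):
d = (z_{α/2} + z_β) / √(n/2)
d = (2.576 + 0.806) / √(151/2)
d = 3.382 / 8.689
d ≈ 0.39

By Cohen's convention (0.2 small / 0.5 medium / 0.8 large): small effect.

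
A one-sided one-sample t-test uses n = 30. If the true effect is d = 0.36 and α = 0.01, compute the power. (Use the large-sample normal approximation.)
Power ≈ 0.36

Power calculation (one-sample t-test, normal approximation):
z_β = d · √n - z_α
z_β = 0.36 · √30 - 2.326
z_β = 0.36 · 5.477 - 2.326
z_β = -0.355

Power = Φ(z_β) = Φ(-0.355) ≈ 0.361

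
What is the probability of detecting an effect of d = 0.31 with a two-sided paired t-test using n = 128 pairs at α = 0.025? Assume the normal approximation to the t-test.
Power ≈ 0.90

Power calculation (paired t-test, normal approximation):
z_β = d · √n - z_{α/2}
z_β = 0.31 · √128 - 2.241
z_β = 0.31 · 11.314 - 2.241
z_β = 1.266

Power = Φ(z_β) = Φ(1.266) ≈ 0.897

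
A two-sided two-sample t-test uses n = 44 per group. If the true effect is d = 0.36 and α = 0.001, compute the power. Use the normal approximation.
Power ≈ 0.05

Power calculation (two-sample t-test, normal approximation):
z_β = d · √(n/2) - z_{α/2}
z_β = 0.36 · √(44/2) - 3.291
z_β = 0.36 · 4.690 - 3.291
z_β = -1.602

Power = Φ(z_β) = Φ(-1.602) ≈ 0.055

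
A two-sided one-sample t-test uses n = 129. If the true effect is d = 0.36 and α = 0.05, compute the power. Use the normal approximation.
Power ≈ 0.98

Power calculation (one-sample t-test, normal approximation):
z_β = d · √n - z_{α/2}
z_β = 0.36 · √129 - 1.960
z_β = 0.36 · 11.358 - 1.960
z_β = 2.129

Power = Φ(z_β) = Φ(2.129) ≈ 0.983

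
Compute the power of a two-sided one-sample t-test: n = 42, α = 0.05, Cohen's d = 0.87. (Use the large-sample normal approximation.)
Power ≈ 1.00

Power calculation (one-sample t-test, normal approximation):
z_β = d · √n - z_{α/2}
z_β = 0.87 · √42 - 1.960
z_β = 0.87 · 6.481 - 1.960
z_β = 3.678

Power = Φ(z_β) = Φ(3.678) ≈ 1.000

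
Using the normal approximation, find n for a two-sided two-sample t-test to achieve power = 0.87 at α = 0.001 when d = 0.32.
n = 382 per group

Sample size formula (two-sample t-test, normal approximation):
n = 2 · ((z_{α/2} + z_β) / d)²

z_{α/2} = 3.291 (for α = 0.001, two-sided)
z_β = 1.126 (for power = 0.87)
d = 0.32

n = 2 · ((3.291 + 1.126) / 0.32)²
n = 2 · (13.803)²
n ≈ 381.05
Round up to the next whole number: n = 382 per group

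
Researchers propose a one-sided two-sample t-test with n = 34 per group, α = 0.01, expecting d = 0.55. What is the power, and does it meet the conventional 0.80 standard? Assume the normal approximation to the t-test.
Power ≈ 0.48; the study is underpowered (power < 0.80)

Power calculation (two-sample t-test, normal approximation):
z_β = d · √(n/2) - z_α
z_β = 0.55 · √(34/2) - 2.326
z_β = 0.55 · 4.123 - 2.326
z_β = -0.059

Power = Φ(z_β) = Φ(-0.059) ≈ 0.477

Effect size d = 0.55 is medium by Cohen's convention (0.2/0.5/0.8).

Threshold: power ≥ 0.80 is conventionally adequate.
Power ≈ 0.48 → the study is underpowered (power < 0.80).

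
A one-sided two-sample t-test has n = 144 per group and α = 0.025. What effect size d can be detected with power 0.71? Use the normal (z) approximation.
d ≈ 0.30

Minimum detectable effect (two-sample t-test, normal approximation):
d = (z_α + z_β) / √(n/2)
d = (1.960 + 0.553) / √(144/2)
d = 2.513 / 8.485
d ≈ 0.30

By Cohen's convention (0.2 small / 0.5 medium / 0.8 large): small effect.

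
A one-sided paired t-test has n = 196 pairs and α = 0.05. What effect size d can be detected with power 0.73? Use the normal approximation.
d ≈ 0.16

Minimum detectable effect (paired t-test, normal approximation):
d = (z_α + z_β) / √n
d = (1.645 + 0.613) / √196
d = 2.258 / 14.000
d ≈ 0.16

By Cohen's convention (0.2 small / 0.5 medium / 0.8 large): very small effect.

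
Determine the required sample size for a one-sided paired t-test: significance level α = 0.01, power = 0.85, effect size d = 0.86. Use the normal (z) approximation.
n = 16 pairs

Sample size formula (paired t-test, normal approximation):
n = ((z_α + z_β) / d)²

z_α = 2.326 (for α = 0.01, one-sided)
z_β = 1.036 (for power = 0.85)
d = 0.86

n = ((2.326 + 1.036) / 0.86)²
n = (3.909)²
n ≈ 15.28
Round up to the next whole number: n = 16 pairs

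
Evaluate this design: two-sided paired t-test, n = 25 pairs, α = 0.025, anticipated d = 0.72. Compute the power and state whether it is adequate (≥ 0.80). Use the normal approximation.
Power ≈ 0.91; the study is adequately powered (power ≥ 0.80)

Power calculation (paired t-test, normal approximation):
z_β = d · √n - z_{α/2}
z_β = 0.72 · √25 - 2.241
z_β = 0.72 · 5.000 - 2.241
z_β = 1.359

Power = Φ(z_β) = Φ(1.359) ≈ 0.913

Effect size d = 0.72 is medium by Cohen's convention (0.2/0.5/0.8).

Threshold: power ≥ 0.80 is conventionally adequate.
Power ≈ 0.91 → the study is adequately powered (power ≥ 0.80).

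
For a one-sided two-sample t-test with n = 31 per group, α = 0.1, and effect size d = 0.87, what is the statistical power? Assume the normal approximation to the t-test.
Power ≈ 0.98

Power calculation (two-sample t-test, normal approximation):
z_β = d · √(n/2) - z_α
z_β = 0.87 · √(31/2) - 1.282
z_β = 0.87 · 3.937 - 1.282
z_β = 2.144

Power = Φ(z_β) = Φ(2.144) ≈ 0.984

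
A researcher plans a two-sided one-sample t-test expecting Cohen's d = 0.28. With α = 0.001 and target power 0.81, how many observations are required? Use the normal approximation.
n = 222

Sample size formula (one-sample t-test, normal approximation):
n = ((z_{α/2} + z_β) / d)²

z_{α/2} = 3.291 (for α = 0.001, two-sided)
z_β = 0.878 (for power = 0.81)
d = 0.28

n = ((3.291 + 0.878) / 0.28)²
n = (14.889)²
n ≈ 221.68
Round up to the next whole number: n = 222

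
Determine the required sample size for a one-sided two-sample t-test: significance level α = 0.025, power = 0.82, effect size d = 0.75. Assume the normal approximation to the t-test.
n = 30 per group

Sample size formula (two-sample t-test, normal approximation):
n = 2 · ((z_α + z_β) / d)²

z_α = 1.960 (for α = 0.025, one-sided)
z_β = 0.915 (for power = 0.82)
d = 0.75

n = 2 · ((1.960 + 0.915) / 0.75)²
n = 2 · (3.833)²
n ≈ 29.38
Round up to the next whole number: n = 30 per group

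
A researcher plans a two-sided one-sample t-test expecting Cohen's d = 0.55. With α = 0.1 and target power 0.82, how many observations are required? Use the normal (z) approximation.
n = 22

Sample size formula (one-sample t-test, normal approximation):
n = ((z_{α/2} + z_β) / d)²

z_{α/2} = 1.645 (for α = 0.1, two-sided)
z_β = 0.915 (for power = 0.82)
d = 0.55

n = ((1.645 + 0.915) / 0.55)²
n = (4.655)²
n ≈ 21.67
Round up to the next whole number: n = 22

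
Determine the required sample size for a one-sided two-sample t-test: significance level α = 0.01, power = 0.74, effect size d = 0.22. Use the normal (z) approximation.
n = 365 per group

Sample size formula (two-sample t-test, normal approximation):
n = 2 · ((z_α + z_β) / d)²

z_α = 2.326 (for α = 0.01, one-sided)
z_β = 0.643 (for power = 0.74)
d = 0.22

n = 2 · ((2.326 + 0.643) / 0.22)²
n = 2 · (13.495)²
n ≈ 364.23
Round up to the next whole number: n = 365 per group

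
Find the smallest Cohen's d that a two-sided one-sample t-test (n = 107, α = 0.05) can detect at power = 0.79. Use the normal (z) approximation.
d ≈ 0.27

Minimum detectable effect (one-sample t-test, normal approximation):
d = (z_{α/2} + z_β) / √n
d = (1.960 + 0.806) / √107
d = 2.766 / 10.344
d ≈ 0.27

By Cohen's convention (0.2 small / 0.5 medium / 0.8 large): small effect.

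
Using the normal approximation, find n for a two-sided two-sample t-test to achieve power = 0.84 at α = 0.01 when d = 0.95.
n = 29 per group

Sample size formula (two-sample t-test, normal approximation):
n = 2 · ((z_{α/2} + z_β) / d)²

z_{α/2} = 2.576 (for α = 0.01, two-sided)
z_β = 0.994 (for power = 0.84)
d = 0.95

n = 2 · ((2.576 + 0.994) / 0.95)²
n = 2 · (3.758)²
n ≈ 28.25
Round up to the next whole number: n = 29 per group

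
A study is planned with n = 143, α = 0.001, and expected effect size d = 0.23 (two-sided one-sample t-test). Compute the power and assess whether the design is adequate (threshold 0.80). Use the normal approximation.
Power ≈ 0.29; the study is underpowered (power < 0.80)

Power calculation (one-sample t-test, normal approximation):
z_β = d · √n - z_{α/2}
z_β = 0.23 · √143 - 3.291
z_β = 0.23 · 11.958 - 3.291
z_β = -0.540

Power = Φ(z_β) = Φ(-0.540) ≈ 0.295

Effect size d = 0.23 is small by Cohen's convention (0.2/0.5/0.8).

Threshold: power ≥ 0.80 is conventionally adequate.
Power ≈ 0.29 → the study is underpowered (power < 0.80).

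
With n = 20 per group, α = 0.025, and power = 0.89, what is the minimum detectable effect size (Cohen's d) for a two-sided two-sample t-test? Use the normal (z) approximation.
d ≈ 1.10

Minimum detectable effect (two-sample t-test, normal approximation):
d = (z_{α/2} + z_β) / √(n/2)
d = (2.241 + 1.227) / √(20/2)
d = 3.468 / 3.162
d ≈ 1.10

By Cohen's convention (0.2 small / 0.5 medium / 0.8 large): large effect.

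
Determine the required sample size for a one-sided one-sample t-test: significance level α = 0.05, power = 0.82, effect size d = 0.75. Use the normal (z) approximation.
n = 12

Sample size formula (one-sample t-test, normal approximation):
n = ((z_α + z_β) / d)²

z_α = 1.645 (for α = 0.05, one-sided)
z_β = 0.915 (for power = 0.82)
d = 0.75

n = ((1.645 + 0.915) / 0.75)²
n = (3.413)²
n ≈ 11.65
Round up to the next whole number: n = 12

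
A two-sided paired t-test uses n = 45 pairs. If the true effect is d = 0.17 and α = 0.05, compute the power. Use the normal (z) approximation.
Power ≈ 0.21

Power calculation (paired t-test, normal approximation):
z_β = d · √n - z_{α/2}
z_β = 0.17 · √45 - 1.960
z_β = 0.17 · 6.708 - 1.960
z_β = -0.820

Power = Φ(z_β) = Φ(-0.820) ≈ 0.206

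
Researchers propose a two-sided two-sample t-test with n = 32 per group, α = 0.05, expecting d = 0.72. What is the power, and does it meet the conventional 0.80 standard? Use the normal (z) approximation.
Power ≈ 0.82; the study is adequately powered (power ≥ 0.80)

Power calculation (two-sample t-test, normal approximation):
z_β = d · √(n/2) - z_{α/2}
z_β = 0.72 · √(32/2) - 1.960
z_β = 0.72 · 4.000 - 1.960
z_β = 0.920

Power = Φ(z_β) = Φ(0.920) ≈ 0.821

Effect size d = 0.72 is medium by Cohen's convention (0.2/0.5/0.8).

Threshold: power ≥ 0.80 is conventionally adequate.
Power ≈ 0.82 → the study is adequately powered (power ≥ 0.80).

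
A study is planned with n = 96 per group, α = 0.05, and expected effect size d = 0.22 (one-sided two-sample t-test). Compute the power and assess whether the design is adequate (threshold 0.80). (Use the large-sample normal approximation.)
Power ≈ 0.45; the study is underpowered (power < 0.80)

Power calculation (two-sample t-test, normal approximation):
z_β = d · √(n/2) - z_α
z_β = 0.22 · √(96/2) - 1.645
z_β = 0.22 · 6.928 - 1.645
z_β = -0.121

Power = Φ(z_β) = Φ(-0.121) ≈ 0.452

Effect size d = 0.22 is small by Cohen's convention (0.2/0.5/0.8).

Threshold: power ≥ 0.80 is conventionally adequate.
Power ≈ 0.45 → the study is underpowered (power < 0.80).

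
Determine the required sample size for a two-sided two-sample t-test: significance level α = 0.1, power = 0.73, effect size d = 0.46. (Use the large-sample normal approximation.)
n = 49 per group

Sample size formula (two-sample t-test, normal approximation):
n = 2 · ((z_{α/2} + z_β) / d)²

z_{α/2} = 1.645 (for α = 0.1, two-sided)
z_β = 0.613 (for power = 0.73)
d = 0.46

n = 2 · ((1.645 + 0.613) / 0.46)²
n = 2 · (4.909)²
n ≈ 48.20
Round up to the next whole number: n = 49 per group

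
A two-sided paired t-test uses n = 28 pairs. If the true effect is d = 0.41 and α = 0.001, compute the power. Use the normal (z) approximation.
Power ≈ 0.13

Power calculation (paired t-test, normal approximation):
z_β = d · √n - z_{α/2}
z_β = 0.41 · √28 - 3.291
z_β = 0.41 · 5.292 - 3.291
z_β = -1.121

Power = Φ(z_β) = Φ(-1.121) ≈ 0.131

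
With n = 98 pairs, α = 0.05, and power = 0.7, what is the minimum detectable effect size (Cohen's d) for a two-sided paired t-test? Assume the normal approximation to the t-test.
d ≈ 0.25

Minimum detectable effect (paired t-test, normal approximation):
d = (z_{α/2} + z_β) / √n
d = (1.960 + 0.524) / √98
d = 2.484 / 9.899
d ≈ 0.25

By Cohen's convention (0.2 small / 0.5 medium / 0.8 large): small effect.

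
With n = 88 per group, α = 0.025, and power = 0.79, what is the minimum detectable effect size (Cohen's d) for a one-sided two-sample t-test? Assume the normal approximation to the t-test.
d ≈ 0.42

Minimum detectable effect (two-sample t-test, normal approximation):
d = (z_α + z_β) / √(n/2)
d = (1.960 + 0.806) / √(88/2)
d = 2.766 / 6.633
d ≈ 0.42

By Cohen's convention (0.2 small / 0.5 medium / 0.8 large): small effect.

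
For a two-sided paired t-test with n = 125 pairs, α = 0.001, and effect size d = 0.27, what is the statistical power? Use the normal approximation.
Power ≈ 0.39

Power calculation (paired t-test, normal approximation):
z_β = d · √n - z_{α/2}
z_β = 0.27 · √125 - 3.291
z_β = 0.27 · 11.180 - 3.291
z_β = -0.272

Power = Φ(z_β) = Φ(-0.272) ≈ 0.393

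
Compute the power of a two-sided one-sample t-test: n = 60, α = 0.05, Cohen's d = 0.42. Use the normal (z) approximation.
Power ≈ 0.90

Power calculation (one-sample t-test, normal approximation):
z_β = d · √n - z_{α/2}
z_β = 0.42 · √60 - 1.960
z_β = 0.42 · 7.746 - 1.960
z_β = 1.293

Power = Φ(z_β) = Φ(1.293) ≈ 0.902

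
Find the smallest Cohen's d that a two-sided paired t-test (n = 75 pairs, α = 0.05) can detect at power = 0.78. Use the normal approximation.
d ≈ 0.32

Minimum detectable effect (paired t-test, normal approximation):
d = (z_{α/2} + z_β) / √n
d = (1.960 + 0.772) / √75
d = 2.732 / 8.660
d ≈ 0.32

By Cohen's convention (0.2 small / 0.5 medium / 0.8 large): small effect.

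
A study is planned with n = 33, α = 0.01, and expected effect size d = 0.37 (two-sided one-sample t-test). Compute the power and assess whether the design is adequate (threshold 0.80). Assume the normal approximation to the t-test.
Power ≈ 0.33; the study is underpowered (power < 0.80)

Power calculation (one-sample t-test, normal approximation):
z_β = d · √n - z_{α/2}
z_β = 0.37 · √33 - 2.576
z_β = 0.37 · 5.745 - 2.576
z_β = -0.450

Power = Φ(z_β) = Φ(-0.450) ≈ 0.326

Effect size d = 0.37 is small by Cohen's convention (0.2/0.5/0.8).

Threshold: power ≥ 0.80 is conventionally adequate.
Power ≈ 0.33 → the study is underpowered (power < 0.80).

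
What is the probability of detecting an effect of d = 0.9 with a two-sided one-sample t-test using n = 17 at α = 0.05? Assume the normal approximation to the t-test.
Power ≈ 0.96

Power calculation (one-sample t-test, normal approximation):
z_β = d · √n - z_{α/2}
z_β = 0.9 · √17 - 1.960
z_β = 0.9 · 4.123 - 1.960
z_β = 1.751

Power = Φ(z_β) = Φ(1.751) ≈ 0.960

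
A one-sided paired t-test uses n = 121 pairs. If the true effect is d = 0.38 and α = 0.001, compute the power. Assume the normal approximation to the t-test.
Power ≈ 0.86

Power calculation (paired t-test, normal approximation):
z_β = d · √n - z_α
z_β = 0.38 · √121 - 3.090
z_β = 0.38 · 11.000 - 3.090
z_β = 1.090

Power = Φ(z_β) = Φ(1.090) ≈ 0.862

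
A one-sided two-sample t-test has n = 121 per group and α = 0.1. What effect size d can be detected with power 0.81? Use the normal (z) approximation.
d ≈ 0.28

Minimum detectable effect (two-sample t-test, normal approximation):
d = (z_α + z_β) / √(n/2)
d = (1.282 + 0.878) / √(121/2)
d = 2.159 / 7.778
d ≈ 0.28

By Cohen's convention (0.2 small / 0.5 medium / 0.8 large): small effect.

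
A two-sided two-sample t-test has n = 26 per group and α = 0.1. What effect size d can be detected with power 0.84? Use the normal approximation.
d ≈ 0.73

Minimum detectable effect (two-sample t-test, normal approximation):
d = (z_{α/2} + z_β) / √(n/2)
d = (1.645 + 0.994) / √(26/2)
d = 2.639 / 3.606
d ≈ 0.73

By Cohen's convention (0.2 small / 0.5 medium / 0.8 large): medium effect.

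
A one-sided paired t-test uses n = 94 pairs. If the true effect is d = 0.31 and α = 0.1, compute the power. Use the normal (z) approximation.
Power ≈ 0.96

Power calculation (paired t-test, normal approximation):
z_β = d · √n - z_α
z_β = 0.31 · √94 - 1.282
z_β = 0.31 · 9.695 - 1.282
z_β = 1.724

Power = Φ(z_β) = Φ(1.724) ≈ 0.958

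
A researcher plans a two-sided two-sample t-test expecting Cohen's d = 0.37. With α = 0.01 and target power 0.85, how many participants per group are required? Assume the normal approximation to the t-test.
n = 191 per group

Sample size formula (two-sample t-test, normal approximation):
n = 2 · ((z_{α/2} + z_β) / d)²

z_{α/2} = 2.576 (for α = 0.01, two-sided)
z_β = 1.036 (for power = 0.85)
d = 0.37

n = 2 · ((2.576 + 1.036) / 0.37)²
n = 2 · (9.762)²
n ≈ 190.59
Round up to the next whole number: n = 191 per group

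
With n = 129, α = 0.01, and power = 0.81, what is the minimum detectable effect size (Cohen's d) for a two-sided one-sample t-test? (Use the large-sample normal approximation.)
d ≈ 0.30

Minimum detectable effect (one-sample t-test, normal approximation):
d = (z_{α/2} + z_β) / √n
d = (2.576 + 0.878) / √129
d = 3.454 / 11.358
d ≈ 0.30

By Cohen's convention (0.2 small / 0.5 medium / 0.8 large): small effect.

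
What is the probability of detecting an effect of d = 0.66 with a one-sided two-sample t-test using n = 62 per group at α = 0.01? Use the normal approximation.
Power ≈ 0.91

Power calculation (two-sample t-test, normal approximation):
z_β = d · √(n/2) - z_α
z_β = 0.66 · √(62/2) - 2.326
z_β = 0.66 · 5.568 - 2.326
z_β = 1.348

Power = Φ(z_β) = Φ(1.348) ≈ 0.911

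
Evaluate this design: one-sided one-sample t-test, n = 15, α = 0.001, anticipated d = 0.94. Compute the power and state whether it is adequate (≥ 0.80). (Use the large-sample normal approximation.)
Power ≈ 0.71; the study is underpowered (power < 0.80)

Power calculation (one-sample t-test, normal approximation):
z_β = d · √n - z_α
z_β = 0.94 · √15 - 3.090
z_β = 0.94 · 3.873 - 3.090
z_β = 0.550

Power = Φ(z_β) = Φ(0.550) ≈ 0.709

Effect size d = 0.94 is large by Cohen's convention (0.2/0.5/0.8).

Threshold: power ≥ 0.80 is conventionally adequate.
Power ≈ 0.71 → the study is underpowered (power < 0.80).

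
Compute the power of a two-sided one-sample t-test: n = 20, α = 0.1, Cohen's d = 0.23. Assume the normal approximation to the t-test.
Power ≈ 0.27

Power calculation (one-sample t-test, normal approximation):
z_β = d · √n - z_{α/2}
z_β = 0.23 · √20 - 1.645
z_β = 0.23 · 4.472 - 1.645
z_β = -0.616

Power = Φ(z_β) = Φ(-0.616) ≈ 0.269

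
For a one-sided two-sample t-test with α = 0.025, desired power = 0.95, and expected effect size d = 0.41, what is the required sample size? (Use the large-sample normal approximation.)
n = 155 per group

Sample size formula (two-sample t-test, normal approximation):
n = 2 · ((z_α + z_β) / d)²

z_α = 1.960 (for α = 0.025, one-sided)
z_β = 1.645 (for power = 0.95)
d = 0.41

n = 2 · ((1.960 + 1.645) / 0.41)²
n = 2 · (8.793)²
n ≈ 154.63
Round up to the next whole number: n = 155 per group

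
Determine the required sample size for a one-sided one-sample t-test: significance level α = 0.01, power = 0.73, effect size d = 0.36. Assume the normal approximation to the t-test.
n = 67

Sample size formula (one-sample t-test, normal approximation):
n = ((z_α + z_β) / d)²

z_α = 2.326 (for α = 0.01, one-sided)
z_β = 0.613 (for power = 0.73)
d = 0.36

n = ((2.326 + 0.613) / 0.36)²
n = (8.164)²
n ≈ 66.65
Round up to the next whole number: n = 67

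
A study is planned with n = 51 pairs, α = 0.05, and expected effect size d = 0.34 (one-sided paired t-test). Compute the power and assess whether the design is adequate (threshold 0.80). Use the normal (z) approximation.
Power ≈ 0.78; the study is underpowered (power < 0.80)

Power calculation (paired t-test, normal approximation):
z_β = d · √n - z_α
z_β = 0.34 · √51 - 1.645
z_β = 0.34 · 7.141 - 1.645
z_β = 0.783

Power = Φ(z_β) = Φ(0.783) ≈ 0.783

Effect size d = 0.34 is small by Cohen's convention (0.2/0.5/0.8).

Threshold: power ≥ 0.80 is conventionally adequate.
Power ≈ 0.78 → the study is underpowered (power < 0.80).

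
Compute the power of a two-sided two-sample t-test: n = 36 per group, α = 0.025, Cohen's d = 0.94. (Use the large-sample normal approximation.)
Power ≈ 0.96

Power calculation (two-sample t-test, normal approximation):
z_β = d · √(n/2) - z_{α/2}
z_β = 0.94 · √(36/2) - 2.241
z_β = 0.94 · 4.243 - 2.241
z_β = 1.747

Power = Φ(z_β) = Φ(1.747) ≈ 0.960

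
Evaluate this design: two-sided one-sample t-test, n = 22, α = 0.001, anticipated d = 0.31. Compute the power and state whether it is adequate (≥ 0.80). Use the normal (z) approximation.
Power ≈ 0.03; the study is underpowered (power < 0.80)

Power calculation (one-sample t-test, normal approximation):
z_β = d · √n - z_{α/2}
z_β = 0.31 · √22 - 3.291
z_β = 0.31 · 4.690 - 3.291
z_β = -1.836

Power = Φ(z_β) = Φ(-1.836) ≈ 0.033

Effect size d = 0.31 is small by Cohen's convention (0.2/0.5/0.8).

Threshold: power ≥ 0.80 is conventionally adequate.
Power ≈ 0.03 → the study is underpowered (power < 0.80).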